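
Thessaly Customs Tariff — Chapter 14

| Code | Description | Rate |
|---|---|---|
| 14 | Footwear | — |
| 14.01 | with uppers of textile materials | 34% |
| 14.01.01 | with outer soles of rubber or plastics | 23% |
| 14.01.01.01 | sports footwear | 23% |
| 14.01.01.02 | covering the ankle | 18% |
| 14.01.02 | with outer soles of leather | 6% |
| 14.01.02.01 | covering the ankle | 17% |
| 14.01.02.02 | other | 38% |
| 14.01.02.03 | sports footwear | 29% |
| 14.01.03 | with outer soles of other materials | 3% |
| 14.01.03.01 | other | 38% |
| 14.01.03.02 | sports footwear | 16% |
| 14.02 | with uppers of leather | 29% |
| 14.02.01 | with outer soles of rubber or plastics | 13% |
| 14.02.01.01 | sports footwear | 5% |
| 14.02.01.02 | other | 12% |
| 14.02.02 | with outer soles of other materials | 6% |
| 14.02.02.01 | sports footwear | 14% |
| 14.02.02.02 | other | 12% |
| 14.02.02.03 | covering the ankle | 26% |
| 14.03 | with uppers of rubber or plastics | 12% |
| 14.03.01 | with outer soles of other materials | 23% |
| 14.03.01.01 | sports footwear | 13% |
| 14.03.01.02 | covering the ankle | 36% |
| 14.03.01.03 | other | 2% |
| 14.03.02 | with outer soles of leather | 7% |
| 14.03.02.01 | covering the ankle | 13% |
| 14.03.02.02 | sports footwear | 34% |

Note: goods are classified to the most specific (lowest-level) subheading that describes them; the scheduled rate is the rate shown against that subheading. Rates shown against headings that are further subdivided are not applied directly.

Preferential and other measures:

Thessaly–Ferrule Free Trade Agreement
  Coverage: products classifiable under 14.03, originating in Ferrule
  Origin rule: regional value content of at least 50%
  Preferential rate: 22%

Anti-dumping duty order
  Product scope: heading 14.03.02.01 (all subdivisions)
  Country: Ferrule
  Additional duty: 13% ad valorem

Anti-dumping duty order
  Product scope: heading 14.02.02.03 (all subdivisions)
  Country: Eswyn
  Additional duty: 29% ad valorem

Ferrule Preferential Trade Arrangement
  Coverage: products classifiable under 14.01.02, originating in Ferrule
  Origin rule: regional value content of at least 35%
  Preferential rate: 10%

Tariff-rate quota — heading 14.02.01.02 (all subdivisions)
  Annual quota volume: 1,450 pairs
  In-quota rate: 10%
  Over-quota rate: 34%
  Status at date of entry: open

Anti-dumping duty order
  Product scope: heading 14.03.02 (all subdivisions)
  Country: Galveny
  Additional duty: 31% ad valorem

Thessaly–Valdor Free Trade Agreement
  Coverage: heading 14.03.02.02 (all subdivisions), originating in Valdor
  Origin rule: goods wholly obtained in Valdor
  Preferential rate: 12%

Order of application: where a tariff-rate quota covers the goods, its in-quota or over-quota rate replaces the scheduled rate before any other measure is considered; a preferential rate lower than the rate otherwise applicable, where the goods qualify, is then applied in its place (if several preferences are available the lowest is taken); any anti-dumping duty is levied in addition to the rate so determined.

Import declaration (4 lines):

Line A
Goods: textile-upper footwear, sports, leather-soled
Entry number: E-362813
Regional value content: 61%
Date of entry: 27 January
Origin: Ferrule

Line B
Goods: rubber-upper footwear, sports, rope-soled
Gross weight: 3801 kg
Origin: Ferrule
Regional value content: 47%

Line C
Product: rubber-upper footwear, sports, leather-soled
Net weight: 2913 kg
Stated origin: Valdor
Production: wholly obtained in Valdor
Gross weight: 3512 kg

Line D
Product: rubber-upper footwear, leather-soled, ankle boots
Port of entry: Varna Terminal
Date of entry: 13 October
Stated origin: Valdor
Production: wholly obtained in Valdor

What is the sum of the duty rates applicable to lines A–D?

48%

Line A: textile-upper → 14.01; leather-soled → 14.01.02; sports → 14.01.02.03. Scheduled 29%. Ferrule agreement on 14.03: 14.01.02.03 not covered; Ferrule agreement on 14.01.02: RVC ≥ 35% → 10% available; preferential 10%. → 10%.
Line B: rubber-upper → 14.03; rope-soled → 14.03.01; sports → 14.03.01.01. Scheduled 13%. Ferrule agreement on 14.03: RVC < 50%; Ferrule agreement on 14.01.02: 14.03.01.01 not covered. → 13%.
Line C: rubber-upper → 14.03; leather-soled → 14.03.02; sports → 14.03.02.02. Scheduled 34%. Valdor agreement on 14.03.02.02: wholly obtained → 12% available; preferential 12%. → 12%.
Line D: rubber-upper → 14.03; leather-soled → 14.03.02; ankle boots → 14.03.02.01. Scheduled 13%. Valdor agreement on 14.03.02.02: 14.03.02.01 not covered. → 13%.
Sum: 10% + 13% + 12% + 13% = 48%.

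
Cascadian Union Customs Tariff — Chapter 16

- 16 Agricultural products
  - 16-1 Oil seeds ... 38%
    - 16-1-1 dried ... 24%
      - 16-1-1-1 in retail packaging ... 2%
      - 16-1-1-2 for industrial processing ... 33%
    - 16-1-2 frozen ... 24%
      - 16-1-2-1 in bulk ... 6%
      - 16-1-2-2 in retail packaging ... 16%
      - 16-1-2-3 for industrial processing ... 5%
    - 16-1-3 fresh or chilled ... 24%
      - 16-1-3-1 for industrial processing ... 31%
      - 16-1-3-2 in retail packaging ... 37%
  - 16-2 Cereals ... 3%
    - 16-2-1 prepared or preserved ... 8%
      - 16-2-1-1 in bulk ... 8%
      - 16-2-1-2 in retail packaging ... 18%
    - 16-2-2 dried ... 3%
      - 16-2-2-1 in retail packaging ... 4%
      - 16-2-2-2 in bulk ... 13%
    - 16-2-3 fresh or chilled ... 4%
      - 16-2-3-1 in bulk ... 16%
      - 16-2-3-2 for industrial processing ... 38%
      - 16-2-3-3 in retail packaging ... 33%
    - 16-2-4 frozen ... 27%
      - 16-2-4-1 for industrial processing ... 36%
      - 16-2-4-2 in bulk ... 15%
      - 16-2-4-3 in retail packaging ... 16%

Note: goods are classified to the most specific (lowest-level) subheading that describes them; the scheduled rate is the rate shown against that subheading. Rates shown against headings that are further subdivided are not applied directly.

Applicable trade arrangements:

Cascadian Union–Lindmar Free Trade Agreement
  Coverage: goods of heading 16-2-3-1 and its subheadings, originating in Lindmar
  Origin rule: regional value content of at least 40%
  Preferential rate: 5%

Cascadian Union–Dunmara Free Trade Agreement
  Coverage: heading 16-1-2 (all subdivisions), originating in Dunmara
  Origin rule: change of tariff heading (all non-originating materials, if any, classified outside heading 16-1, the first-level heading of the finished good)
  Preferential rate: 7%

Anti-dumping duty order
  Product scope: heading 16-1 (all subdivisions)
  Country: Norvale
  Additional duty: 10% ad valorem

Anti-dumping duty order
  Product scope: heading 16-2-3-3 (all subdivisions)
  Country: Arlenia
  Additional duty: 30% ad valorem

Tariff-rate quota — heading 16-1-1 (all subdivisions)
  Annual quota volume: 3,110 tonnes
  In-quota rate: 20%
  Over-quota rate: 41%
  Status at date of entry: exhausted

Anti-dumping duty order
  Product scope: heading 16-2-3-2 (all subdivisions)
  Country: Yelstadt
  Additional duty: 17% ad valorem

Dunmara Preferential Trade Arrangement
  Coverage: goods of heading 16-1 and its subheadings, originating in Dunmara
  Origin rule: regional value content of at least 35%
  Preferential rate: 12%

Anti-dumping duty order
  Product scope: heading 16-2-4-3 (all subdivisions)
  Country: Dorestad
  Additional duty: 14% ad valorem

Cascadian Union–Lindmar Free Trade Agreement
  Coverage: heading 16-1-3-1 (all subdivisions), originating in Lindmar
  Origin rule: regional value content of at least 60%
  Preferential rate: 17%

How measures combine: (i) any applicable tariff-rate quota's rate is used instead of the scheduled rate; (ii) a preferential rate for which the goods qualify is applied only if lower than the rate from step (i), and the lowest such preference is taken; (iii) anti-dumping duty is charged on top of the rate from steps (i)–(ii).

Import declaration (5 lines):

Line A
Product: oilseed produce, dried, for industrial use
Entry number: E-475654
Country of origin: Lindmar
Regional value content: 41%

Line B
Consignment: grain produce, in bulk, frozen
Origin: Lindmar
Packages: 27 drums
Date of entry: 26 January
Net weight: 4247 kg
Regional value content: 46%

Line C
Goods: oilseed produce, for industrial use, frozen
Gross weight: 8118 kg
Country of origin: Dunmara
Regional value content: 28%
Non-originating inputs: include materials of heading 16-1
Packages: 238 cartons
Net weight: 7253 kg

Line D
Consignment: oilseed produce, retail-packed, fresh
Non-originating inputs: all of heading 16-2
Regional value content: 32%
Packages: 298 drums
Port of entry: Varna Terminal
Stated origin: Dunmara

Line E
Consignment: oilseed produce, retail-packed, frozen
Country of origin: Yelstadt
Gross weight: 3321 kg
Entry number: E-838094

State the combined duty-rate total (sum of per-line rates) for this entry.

Line A: oilseed → 16-1; dried → 16-1-1; for industrial use → 16-1-1-2. Scheduled 33%. quota on 16-1-1 exhausted → over-quota 41%; Lindmar agreement on 16-2-3-1: 16-1-1-2 not covered; Lindmar agreement on 16-1-3-1: 16-1-1-2 not covered. → 41%.
Line B: grain → 16-2; frozen → 16-2-4; in bulk → 16-2-4-2. Scheduled 15%. Lindmar agreement on 16-2-3-1: 16-2-4-2 not covered; Lindmar agreement on 16-1-3-1: 16-2-4-2 not covered. → 15%.
Line C: oilseed → 16-1; frozen → 16-1-2; for industrial use → 16-1-2-3. Scheduled 5%. Dunmara agreement on 16-1-2: CTH not met; Dunmara agreement on 16-1: RVC < 35%. → 5%.
Line D: oilseed → 16-1; fresh → 16-1-3; retail-packed → 16-1-3-2. Scheduled 37%. Dunmara agreement on 16-1-2: 16-1-3-2 not covered; Dunmara agreement on 16-1: RVC < 35%. → 37%.
Line E: oilseed → 16-1; frozen → 16-1-2; retail-packed → 16-1-2-2. Scheduled 16%. No special measure applies. → 16%.
Sum: 41% + 15% + 5% + 37% + 16% = 114%.

114%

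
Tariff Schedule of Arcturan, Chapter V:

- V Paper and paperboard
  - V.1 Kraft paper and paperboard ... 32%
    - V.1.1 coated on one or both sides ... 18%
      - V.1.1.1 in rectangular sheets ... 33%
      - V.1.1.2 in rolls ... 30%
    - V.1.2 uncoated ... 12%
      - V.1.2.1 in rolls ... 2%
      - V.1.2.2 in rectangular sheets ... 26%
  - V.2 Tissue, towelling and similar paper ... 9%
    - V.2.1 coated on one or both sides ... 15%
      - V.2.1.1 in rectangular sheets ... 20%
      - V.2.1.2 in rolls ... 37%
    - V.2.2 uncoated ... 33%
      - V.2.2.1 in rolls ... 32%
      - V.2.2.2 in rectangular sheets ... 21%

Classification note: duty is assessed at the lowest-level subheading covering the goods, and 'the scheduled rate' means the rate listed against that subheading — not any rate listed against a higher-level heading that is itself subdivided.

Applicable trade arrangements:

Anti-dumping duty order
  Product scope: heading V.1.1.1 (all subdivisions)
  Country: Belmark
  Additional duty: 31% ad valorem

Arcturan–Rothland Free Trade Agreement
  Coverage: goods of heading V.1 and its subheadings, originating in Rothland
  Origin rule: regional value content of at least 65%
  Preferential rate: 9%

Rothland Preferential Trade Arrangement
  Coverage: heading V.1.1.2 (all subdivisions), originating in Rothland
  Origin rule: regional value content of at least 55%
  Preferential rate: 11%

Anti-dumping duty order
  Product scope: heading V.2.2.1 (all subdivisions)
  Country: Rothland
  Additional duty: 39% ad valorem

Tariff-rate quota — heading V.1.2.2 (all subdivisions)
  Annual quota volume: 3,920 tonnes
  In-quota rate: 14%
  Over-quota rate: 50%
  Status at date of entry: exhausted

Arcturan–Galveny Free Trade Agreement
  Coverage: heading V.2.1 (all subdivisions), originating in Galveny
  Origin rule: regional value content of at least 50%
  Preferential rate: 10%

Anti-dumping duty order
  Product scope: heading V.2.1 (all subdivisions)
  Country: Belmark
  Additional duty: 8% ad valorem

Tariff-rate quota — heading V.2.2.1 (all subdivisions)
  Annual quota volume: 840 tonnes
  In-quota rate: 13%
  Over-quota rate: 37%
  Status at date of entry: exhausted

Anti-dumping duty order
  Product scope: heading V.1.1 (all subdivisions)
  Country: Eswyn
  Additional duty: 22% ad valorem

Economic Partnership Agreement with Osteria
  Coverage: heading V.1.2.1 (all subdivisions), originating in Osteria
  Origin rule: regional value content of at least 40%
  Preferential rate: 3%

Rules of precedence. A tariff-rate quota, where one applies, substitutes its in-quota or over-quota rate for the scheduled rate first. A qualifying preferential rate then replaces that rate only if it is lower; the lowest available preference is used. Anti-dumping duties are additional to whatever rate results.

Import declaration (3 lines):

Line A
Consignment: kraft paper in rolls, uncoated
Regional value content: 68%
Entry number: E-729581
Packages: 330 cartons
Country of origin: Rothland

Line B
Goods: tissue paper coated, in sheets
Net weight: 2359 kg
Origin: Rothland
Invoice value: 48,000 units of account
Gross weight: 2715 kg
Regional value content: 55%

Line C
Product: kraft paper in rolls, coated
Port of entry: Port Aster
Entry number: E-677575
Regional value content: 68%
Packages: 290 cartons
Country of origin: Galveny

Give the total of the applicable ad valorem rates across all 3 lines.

Line A: kraft paper → V.1; uncoated → V.1.2; in rolls → V.1.2.1. Scheduled 2%. Rothland agreement on V.1: RVC ≥ 65% → 9% available; Rothland agreement on V.1.1.2: V.1.2.1 not covered; preference 9% not lower than 2% → no reduction. → 2%.
Line B: tissue paper → V.2; coated → V.2.1; in sheets → V.2.1.1. Scheduled 20%. Rothland agreement on V.1: V.2.1.1 not covered; Rothland agreement on V.1.1.2: V.2.1.1 not covered. → 20%.
Line C: kraft paper → V.1; coated → V.1.1; in rolls → V.1.1.2. Scheduled 30%. Galveny agreement on V.2.1: V.1.1.2 not covered. → 30%.
Sum: 2% + 20% + 30% = 52%.

52%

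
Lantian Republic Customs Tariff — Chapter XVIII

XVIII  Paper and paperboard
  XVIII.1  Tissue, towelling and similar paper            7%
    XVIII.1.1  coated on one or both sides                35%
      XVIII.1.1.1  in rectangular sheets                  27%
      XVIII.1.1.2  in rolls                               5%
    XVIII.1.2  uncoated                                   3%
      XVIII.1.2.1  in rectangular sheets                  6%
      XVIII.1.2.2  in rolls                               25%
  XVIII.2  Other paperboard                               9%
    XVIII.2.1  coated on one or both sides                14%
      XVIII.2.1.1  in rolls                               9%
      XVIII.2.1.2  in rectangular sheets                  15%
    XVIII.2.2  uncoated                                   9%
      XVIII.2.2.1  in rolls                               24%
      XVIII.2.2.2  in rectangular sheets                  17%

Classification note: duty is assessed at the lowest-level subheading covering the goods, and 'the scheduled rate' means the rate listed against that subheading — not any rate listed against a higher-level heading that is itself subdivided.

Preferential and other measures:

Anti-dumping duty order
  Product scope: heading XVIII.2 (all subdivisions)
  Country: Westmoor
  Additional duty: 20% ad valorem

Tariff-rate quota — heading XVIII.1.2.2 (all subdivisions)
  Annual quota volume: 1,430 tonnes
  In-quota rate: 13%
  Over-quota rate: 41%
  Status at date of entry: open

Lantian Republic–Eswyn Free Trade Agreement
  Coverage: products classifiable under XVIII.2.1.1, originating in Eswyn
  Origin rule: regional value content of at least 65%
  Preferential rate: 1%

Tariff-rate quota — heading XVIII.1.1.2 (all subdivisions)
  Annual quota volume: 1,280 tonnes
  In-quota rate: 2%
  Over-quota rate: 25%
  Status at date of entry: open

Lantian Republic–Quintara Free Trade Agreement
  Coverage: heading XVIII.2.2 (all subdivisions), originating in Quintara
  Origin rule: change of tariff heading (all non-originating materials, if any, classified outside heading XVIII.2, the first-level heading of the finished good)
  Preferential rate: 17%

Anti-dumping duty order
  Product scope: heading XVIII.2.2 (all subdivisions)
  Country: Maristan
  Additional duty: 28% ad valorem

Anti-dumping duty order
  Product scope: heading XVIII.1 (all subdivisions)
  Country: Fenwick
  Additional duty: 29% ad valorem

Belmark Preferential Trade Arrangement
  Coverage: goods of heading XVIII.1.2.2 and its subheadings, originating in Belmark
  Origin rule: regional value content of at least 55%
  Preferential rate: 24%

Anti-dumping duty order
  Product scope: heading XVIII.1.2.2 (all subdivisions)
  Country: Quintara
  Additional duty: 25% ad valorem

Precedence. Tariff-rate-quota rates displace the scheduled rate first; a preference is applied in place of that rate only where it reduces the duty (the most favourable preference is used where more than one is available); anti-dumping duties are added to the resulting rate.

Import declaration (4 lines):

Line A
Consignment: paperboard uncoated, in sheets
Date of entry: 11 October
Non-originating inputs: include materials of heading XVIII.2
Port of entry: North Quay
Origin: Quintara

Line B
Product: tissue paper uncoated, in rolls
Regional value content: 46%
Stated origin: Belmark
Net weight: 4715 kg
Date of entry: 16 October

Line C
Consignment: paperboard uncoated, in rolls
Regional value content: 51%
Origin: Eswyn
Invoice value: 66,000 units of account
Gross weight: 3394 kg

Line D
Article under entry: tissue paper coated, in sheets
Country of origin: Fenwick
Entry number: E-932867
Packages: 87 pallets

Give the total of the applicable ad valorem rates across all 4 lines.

110%

Line A: paperboard → XVIII.2; uncoated → XVIII.2.2; in sheets → XVIII.2.2.2. Scheduled 17%. Quintara agreement on XVIII.2.2: CTH not met. → 17%.
Line B: tissue paper → XVIII.1; uncoated → XVIII.1.2; in rolls → XVIII.1.2.2. Scheduled 25%. quota on XVIII.1.2.2 open → in-quota 13%; Belmark agreement on XVIII.1.2.2: RVC < 55%. → 13%.
Line C: paperboard → XVIII.2; uncoated → XVIII.2.2; in rolls → XVIII.2.2.1. Scheduled 24%. Eswyn agreement on XVIII.2.1.1: XVIII.2.2.1 not covered. → 24%.
Line D: tissue paper → XVIII.1; coated → XVIII.1.1; in sheets → XVIII.1.1.1. Scheduled 27%. anti-dumping (Fenwick, XVIII.1): +29%; total 27% + 29% = 56%. → 56%.
Sum: 17% + 13% + 24% + 56% = 110%.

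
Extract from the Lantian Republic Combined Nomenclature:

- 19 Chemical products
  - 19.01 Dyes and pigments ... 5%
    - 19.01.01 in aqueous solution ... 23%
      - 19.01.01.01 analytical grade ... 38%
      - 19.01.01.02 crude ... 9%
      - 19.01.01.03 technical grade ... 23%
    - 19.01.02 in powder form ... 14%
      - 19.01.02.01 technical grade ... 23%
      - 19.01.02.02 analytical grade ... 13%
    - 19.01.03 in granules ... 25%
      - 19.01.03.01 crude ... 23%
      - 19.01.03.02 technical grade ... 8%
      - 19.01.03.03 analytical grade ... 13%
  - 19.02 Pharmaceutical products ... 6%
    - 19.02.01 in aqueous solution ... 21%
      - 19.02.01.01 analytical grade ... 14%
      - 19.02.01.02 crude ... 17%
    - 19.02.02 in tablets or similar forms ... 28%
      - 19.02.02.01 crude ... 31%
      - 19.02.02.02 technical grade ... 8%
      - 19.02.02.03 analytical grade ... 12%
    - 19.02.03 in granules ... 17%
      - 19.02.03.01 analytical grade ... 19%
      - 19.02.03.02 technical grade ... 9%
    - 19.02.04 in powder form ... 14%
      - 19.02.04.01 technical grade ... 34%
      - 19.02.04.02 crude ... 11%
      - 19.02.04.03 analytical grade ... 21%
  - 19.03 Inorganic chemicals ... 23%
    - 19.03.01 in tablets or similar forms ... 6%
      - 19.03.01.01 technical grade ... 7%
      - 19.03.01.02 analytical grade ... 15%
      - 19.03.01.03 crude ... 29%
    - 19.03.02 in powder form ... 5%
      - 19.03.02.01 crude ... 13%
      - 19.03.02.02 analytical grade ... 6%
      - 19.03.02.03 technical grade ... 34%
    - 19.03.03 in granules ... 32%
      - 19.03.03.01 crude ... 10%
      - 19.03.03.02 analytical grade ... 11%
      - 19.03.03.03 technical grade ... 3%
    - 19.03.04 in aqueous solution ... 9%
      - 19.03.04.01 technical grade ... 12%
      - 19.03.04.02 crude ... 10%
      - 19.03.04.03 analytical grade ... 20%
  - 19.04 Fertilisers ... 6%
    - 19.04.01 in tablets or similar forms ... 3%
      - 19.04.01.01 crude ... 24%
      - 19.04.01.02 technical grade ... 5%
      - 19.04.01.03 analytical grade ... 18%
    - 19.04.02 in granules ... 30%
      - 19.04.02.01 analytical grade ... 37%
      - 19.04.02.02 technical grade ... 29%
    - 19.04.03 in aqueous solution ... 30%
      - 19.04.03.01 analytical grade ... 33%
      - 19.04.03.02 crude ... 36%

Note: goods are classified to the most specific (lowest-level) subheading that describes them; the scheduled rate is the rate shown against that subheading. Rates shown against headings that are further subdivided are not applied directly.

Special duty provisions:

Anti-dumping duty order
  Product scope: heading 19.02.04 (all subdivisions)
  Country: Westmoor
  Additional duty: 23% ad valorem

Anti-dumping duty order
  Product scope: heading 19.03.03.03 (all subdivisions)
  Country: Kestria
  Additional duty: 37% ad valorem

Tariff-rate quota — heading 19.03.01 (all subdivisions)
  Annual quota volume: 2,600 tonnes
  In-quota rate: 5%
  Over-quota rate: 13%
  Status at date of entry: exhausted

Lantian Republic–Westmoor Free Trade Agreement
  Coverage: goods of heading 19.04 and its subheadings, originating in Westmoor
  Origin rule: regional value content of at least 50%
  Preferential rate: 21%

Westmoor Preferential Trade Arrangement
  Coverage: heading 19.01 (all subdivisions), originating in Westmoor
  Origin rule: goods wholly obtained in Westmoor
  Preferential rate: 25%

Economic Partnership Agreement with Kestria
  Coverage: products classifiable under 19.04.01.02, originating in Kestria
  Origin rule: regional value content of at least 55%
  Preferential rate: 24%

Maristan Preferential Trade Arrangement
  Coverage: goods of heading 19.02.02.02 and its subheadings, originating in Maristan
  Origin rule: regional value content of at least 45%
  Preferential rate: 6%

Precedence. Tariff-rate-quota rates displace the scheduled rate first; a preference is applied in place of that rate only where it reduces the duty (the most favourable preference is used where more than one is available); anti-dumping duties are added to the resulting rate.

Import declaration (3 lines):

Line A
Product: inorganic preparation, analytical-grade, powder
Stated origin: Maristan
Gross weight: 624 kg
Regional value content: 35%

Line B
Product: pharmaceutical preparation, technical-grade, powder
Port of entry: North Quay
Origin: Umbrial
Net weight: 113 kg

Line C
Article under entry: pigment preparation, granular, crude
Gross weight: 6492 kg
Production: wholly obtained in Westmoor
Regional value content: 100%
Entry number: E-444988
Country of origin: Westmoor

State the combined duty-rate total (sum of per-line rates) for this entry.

63%

Line A: inorganic → 19.03; powder → 19.03.02; analytical-grade → 19.03.02.02. Scheduled 6%. Maristan agreement on 19.02.02.02: 19.03.02.02 not covered. → 6%.
Line B: pharmaceutical → 19.02; powder → 19.02.04; technical-grade → 19.02.04.01. Scheduled 34%. No special measure applies. → 34%.
Line C: pigment → 19.01; granular → 19.01.03; crude → 19.01.03.01. Scheduled 23%. Westmoor agreement on 19.04: 19.01.03.01 not covered; Westmoor agreement on 19.01: wholly obtained → 25% available; preference 25% not lower than 23% → no reduction. → 23%.
Sum: 6% + 34% + 23% = 63%.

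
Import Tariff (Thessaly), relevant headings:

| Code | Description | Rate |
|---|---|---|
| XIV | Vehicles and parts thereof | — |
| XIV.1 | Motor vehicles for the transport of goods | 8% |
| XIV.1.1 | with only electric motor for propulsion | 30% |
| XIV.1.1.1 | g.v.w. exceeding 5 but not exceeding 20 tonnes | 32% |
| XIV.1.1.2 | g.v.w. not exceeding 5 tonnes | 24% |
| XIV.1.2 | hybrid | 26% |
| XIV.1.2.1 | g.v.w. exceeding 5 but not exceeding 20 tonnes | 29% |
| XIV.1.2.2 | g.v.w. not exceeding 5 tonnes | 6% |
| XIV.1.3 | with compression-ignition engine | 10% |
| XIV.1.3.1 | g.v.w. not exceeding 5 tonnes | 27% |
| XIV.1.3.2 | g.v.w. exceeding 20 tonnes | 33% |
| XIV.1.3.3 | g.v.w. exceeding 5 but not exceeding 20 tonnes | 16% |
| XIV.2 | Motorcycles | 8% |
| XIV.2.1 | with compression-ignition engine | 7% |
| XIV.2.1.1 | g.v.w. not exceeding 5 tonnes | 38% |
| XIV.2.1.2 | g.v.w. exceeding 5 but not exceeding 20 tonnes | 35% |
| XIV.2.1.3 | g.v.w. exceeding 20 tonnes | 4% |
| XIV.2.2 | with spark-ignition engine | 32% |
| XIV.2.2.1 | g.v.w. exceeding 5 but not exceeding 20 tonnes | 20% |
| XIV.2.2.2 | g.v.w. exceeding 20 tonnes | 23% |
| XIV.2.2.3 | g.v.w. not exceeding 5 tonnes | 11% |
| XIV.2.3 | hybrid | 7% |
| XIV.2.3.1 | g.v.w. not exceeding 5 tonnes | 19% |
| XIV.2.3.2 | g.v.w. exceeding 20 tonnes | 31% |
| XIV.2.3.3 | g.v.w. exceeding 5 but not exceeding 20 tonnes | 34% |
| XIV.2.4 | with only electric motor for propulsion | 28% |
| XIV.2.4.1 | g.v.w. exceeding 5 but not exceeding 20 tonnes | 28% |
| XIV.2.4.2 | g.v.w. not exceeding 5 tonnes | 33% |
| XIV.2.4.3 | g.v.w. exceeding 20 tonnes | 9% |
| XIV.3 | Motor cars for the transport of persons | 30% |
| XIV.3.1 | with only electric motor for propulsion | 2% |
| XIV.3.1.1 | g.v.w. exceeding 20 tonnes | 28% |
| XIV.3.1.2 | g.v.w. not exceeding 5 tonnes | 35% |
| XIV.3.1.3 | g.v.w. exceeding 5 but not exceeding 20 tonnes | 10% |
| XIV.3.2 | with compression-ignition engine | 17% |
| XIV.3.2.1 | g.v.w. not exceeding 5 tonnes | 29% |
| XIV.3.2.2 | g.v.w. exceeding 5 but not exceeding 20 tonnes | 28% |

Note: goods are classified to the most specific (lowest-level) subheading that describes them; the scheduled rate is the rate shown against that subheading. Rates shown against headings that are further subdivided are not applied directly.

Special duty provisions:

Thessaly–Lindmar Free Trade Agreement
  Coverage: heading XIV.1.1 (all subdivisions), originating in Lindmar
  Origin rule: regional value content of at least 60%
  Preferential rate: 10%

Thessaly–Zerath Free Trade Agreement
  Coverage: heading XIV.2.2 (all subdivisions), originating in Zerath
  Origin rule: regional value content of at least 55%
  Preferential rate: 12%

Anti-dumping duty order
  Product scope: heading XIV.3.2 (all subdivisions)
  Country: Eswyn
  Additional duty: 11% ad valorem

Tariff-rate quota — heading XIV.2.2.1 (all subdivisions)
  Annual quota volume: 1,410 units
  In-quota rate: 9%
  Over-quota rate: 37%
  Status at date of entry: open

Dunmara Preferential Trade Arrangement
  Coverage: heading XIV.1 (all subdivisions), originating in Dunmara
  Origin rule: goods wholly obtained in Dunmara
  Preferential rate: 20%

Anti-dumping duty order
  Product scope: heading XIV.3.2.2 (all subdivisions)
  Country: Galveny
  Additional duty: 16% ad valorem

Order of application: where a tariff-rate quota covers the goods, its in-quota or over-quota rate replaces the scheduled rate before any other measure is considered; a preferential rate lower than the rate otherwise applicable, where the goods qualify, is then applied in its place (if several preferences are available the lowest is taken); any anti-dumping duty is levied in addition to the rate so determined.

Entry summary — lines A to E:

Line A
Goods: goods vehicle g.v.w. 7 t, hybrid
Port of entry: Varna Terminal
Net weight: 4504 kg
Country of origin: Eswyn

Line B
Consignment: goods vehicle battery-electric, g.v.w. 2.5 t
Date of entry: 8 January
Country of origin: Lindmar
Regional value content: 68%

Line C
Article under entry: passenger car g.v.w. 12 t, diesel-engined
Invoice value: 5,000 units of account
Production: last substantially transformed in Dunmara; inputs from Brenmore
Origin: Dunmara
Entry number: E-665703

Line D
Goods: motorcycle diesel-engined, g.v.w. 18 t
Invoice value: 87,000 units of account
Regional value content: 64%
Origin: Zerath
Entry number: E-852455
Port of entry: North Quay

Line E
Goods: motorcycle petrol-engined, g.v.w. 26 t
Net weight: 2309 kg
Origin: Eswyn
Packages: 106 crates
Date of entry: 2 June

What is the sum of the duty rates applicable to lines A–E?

Line A: goods vehicle → XIV.1; hybrid → XIV.1.2; g.v.w. 7 t → XIV.1.2.1. Scheduled 29%. No special measure applies. → 29%.
Line B: goods vehicle → XIV.1; battery-electric → XIV.1.1; g.v.w. 2.5 t → XIV.1.1.2. Scheduled 24%. Lindmar agreement on XIV.1.1: RVC ≥ 60% → 10% available; preferential 10%. → 10%.
Line C: passenger car → XIV.3; diesel-engined → XIV.3.2; g.v.w. 12 t → XIV.3.2.2. Scheduled 28%. Dunmara agreement on XIV.1: XIV.3.2.2 not covered. → 28%.
Line D: motorcycle → XIV.2; diesel-engined → XIV.2.1; g.v.w. 18 t → XIV.2.1.2. Scheduled 35%. Zerath agreement on XIV.2.2: XIV.2.1.2 not covered. → 35%.
Line E: motorcycle → XIV.2; petrol-engined → XIV.2.2; g.v.w. 26 t → XIV.2.2.2. Scheduled 23%. No special measure applies. → 23%.
Sum: 29% + 10% + 28% + 35% + 23% = 125%.

125%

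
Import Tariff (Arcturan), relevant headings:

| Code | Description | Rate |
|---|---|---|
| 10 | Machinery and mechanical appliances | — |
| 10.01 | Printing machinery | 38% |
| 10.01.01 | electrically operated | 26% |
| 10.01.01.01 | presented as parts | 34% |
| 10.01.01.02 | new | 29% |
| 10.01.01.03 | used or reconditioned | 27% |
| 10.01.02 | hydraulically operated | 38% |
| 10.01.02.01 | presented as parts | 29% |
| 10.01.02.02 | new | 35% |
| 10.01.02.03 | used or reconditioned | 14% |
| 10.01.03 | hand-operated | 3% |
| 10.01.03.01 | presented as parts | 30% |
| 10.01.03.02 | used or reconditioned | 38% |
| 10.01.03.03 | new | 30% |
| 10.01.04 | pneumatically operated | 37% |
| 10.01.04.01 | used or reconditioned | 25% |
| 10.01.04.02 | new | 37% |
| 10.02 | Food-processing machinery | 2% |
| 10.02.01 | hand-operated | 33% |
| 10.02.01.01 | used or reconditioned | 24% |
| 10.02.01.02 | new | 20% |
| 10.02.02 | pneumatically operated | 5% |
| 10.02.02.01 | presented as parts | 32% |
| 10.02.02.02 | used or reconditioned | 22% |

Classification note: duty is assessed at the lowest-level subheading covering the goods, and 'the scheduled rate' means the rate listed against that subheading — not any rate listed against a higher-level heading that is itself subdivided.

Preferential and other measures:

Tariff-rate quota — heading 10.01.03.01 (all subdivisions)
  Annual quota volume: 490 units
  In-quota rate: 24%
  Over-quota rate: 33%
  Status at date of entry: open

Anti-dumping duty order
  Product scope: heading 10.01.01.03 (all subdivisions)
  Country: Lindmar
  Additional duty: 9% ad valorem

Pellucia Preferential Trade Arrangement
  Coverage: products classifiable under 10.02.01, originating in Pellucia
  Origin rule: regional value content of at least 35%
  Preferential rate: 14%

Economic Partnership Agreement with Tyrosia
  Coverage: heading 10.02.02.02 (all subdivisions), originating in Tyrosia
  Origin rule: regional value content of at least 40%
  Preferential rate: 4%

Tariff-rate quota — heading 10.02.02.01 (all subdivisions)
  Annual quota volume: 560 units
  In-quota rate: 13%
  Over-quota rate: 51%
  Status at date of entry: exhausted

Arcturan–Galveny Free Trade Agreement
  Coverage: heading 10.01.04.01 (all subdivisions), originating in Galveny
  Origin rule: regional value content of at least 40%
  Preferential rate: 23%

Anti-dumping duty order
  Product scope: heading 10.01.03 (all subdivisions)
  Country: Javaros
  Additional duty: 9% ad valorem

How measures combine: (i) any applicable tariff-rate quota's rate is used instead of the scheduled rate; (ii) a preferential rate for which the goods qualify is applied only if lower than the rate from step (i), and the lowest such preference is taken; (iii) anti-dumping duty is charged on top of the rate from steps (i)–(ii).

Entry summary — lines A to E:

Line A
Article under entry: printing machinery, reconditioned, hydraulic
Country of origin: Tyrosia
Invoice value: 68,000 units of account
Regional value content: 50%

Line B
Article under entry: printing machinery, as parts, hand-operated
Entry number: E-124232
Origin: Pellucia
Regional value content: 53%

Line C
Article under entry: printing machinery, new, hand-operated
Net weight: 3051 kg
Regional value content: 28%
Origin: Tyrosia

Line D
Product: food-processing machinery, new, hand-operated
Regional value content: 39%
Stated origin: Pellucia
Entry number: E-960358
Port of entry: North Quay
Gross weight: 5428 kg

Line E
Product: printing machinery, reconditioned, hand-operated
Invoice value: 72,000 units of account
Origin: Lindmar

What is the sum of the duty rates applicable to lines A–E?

Line A: printing → 10.01; hydraulic → 10.01.02; reconditioned → 10.01.02.03. Scheduled 14%. Tyrosia agreement on 10.02.02.02: 10.01.02.03 not covered. → 14%.
Line B: printing → 10.01; hand-operated → 10.01.03; as parts → 10.01.03.01. Scheduled 30%. quota on 10.01.03.01 open → in-quota 24%; Pellucia agreement on 10.02.01: 10.01.03.01 not covered. → 24%.
Line C: printing → 10.01; hand-operated → 10.01.03; new → 10.01.03.03. Scheduled 30%. Tyrosia agreement on 10.02.02.02: 10.01.03.03 not covered. → 30%.
Line D: food-processing → 10.02; hand-operated → 10.02.01; new → 10.02.01.02. Scheduled 20%. Pellucia agreement on 10.02.01: RVC ≥ 35% → 14% available; preferential 14%. → 14%.
Line E: printing → 10.01; hand-operated → 10.01.03; reconditioned → 10.01.03.02. Scheduled 38%. No special measure applies. → 38%.
Sum: 14% + 24% + 30% + 14% + 38% = 120%.

120%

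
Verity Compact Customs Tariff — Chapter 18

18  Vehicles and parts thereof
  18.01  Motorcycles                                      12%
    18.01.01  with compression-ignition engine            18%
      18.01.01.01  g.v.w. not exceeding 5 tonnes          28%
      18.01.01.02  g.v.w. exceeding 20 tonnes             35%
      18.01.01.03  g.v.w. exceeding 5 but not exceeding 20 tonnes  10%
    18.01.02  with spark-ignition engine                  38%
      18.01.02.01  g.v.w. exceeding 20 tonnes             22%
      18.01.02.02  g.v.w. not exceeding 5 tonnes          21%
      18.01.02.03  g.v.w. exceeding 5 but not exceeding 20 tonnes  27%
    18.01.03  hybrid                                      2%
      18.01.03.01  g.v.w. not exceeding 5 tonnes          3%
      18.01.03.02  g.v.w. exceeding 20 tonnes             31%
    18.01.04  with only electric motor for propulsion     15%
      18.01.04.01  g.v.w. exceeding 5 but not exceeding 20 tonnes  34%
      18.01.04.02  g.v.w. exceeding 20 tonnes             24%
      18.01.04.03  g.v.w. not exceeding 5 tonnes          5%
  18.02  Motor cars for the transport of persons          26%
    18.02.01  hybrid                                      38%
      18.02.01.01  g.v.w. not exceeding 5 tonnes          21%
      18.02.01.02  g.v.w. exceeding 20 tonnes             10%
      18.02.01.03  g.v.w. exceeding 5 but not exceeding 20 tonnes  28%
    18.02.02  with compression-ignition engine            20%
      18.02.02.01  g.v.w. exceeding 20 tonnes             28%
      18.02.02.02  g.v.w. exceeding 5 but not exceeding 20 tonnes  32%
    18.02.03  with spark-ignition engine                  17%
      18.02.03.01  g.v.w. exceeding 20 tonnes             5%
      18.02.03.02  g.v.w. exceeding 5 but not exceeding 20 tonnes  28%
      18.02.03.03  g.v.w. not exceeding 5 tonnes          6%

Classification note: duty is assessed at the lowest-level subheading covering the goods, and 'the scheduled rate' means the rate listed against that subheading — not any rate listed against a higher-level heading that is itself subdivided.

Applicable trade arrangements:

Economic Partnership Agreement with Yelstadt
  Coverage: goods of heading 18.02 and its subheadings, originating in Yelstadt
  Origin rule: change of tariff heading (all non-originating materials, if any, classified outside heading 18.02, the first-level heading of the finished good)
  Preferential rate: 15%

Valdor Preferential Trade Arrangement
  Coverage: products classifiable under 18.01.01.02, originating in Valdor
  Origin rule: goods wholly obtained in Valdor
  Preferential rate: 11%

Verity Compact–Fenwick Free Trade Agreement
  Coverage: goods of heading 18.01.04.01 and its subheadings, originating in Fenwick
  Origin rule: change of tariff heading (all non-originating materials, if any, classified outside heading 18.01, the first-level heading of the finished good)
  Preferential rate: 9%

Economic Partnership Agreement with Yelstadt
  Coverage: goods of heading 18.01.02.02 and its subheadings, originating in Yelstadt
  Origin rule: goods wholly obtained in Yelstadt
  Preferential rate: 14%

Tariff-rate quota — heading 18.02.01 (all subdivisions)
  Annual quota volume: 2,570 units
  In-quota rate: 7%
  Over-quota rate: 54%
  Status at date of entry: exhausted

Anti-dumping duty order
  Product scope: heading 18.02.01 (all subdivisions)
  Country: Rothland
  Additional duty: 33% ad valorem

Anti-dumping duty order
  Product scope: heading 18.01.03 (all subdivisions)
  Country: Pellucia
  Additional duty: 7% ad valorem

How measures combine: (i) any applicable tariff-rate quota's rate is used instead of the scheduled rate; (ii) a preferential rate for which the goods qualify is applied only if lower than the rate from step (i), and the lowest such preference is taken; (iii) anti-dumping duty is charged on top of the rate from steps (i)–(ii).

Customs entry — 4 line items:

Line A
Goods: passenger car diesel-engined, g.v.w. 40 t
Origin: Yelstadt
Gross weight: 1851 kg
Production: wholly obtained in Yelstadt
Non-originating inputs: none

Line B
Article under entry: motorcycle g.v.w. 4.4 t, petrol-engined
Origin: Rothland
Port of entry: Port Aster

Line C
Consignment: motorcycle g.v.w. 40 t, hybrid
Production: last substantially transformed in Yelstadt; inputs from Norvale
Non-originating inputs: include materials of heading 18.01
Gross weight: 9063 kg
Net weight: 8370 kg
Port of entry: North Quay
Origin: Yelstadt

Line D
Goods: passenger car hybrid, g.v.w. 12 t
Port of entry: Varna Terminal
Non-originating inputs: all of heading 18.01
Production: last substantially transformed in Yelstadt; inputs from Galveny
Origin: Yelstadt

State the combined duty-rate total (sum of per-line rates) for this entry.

Line A: passenger car → 18.02; diesel-engined → 18.02.02; g.v.w. 40 t → 18.02.02.01. Scheduled 28%. Yelstadt agreement on 18.02: CTH met → 15% available; Yelstadt agreement on 18.01.02.02: 18.02.02.01 not covered; preferential 15%. → 15%.
Line B: motorcycle → 18.01; petrol-engined → 18.01.02; g.v.w. 4.4 t → 18.01.02.02. Scheduled 21%. No special measure applies. → 21%.
Line C: motorcycle → 18.01; hybrid → 18.01.03; g.v.w. 40 t → 18.01.03.02. Scheduled 31%. Yelstadt agreement on 18.02: 18.01.03.02 not covered; Yelstadt agreement on 18.01.02.02: 18.01.03.02 not covered. → 31%.
Line D: passenger car → 18.02; hybrid → 18.02.01; g.v.w. 12 t → 18.02.01.03. Scheduled 28%. quota on 18.02.01 exhausted → over-quota 54%; Yelstadt agreement on 18.02: CTH met → 15% available; Yelstadt agreement on 18.01.02.02: 18.02.01.03 not covered; preferential 15%. → 15%.
Sum: 15% + 21% + 31% + 15% = 82%.

82%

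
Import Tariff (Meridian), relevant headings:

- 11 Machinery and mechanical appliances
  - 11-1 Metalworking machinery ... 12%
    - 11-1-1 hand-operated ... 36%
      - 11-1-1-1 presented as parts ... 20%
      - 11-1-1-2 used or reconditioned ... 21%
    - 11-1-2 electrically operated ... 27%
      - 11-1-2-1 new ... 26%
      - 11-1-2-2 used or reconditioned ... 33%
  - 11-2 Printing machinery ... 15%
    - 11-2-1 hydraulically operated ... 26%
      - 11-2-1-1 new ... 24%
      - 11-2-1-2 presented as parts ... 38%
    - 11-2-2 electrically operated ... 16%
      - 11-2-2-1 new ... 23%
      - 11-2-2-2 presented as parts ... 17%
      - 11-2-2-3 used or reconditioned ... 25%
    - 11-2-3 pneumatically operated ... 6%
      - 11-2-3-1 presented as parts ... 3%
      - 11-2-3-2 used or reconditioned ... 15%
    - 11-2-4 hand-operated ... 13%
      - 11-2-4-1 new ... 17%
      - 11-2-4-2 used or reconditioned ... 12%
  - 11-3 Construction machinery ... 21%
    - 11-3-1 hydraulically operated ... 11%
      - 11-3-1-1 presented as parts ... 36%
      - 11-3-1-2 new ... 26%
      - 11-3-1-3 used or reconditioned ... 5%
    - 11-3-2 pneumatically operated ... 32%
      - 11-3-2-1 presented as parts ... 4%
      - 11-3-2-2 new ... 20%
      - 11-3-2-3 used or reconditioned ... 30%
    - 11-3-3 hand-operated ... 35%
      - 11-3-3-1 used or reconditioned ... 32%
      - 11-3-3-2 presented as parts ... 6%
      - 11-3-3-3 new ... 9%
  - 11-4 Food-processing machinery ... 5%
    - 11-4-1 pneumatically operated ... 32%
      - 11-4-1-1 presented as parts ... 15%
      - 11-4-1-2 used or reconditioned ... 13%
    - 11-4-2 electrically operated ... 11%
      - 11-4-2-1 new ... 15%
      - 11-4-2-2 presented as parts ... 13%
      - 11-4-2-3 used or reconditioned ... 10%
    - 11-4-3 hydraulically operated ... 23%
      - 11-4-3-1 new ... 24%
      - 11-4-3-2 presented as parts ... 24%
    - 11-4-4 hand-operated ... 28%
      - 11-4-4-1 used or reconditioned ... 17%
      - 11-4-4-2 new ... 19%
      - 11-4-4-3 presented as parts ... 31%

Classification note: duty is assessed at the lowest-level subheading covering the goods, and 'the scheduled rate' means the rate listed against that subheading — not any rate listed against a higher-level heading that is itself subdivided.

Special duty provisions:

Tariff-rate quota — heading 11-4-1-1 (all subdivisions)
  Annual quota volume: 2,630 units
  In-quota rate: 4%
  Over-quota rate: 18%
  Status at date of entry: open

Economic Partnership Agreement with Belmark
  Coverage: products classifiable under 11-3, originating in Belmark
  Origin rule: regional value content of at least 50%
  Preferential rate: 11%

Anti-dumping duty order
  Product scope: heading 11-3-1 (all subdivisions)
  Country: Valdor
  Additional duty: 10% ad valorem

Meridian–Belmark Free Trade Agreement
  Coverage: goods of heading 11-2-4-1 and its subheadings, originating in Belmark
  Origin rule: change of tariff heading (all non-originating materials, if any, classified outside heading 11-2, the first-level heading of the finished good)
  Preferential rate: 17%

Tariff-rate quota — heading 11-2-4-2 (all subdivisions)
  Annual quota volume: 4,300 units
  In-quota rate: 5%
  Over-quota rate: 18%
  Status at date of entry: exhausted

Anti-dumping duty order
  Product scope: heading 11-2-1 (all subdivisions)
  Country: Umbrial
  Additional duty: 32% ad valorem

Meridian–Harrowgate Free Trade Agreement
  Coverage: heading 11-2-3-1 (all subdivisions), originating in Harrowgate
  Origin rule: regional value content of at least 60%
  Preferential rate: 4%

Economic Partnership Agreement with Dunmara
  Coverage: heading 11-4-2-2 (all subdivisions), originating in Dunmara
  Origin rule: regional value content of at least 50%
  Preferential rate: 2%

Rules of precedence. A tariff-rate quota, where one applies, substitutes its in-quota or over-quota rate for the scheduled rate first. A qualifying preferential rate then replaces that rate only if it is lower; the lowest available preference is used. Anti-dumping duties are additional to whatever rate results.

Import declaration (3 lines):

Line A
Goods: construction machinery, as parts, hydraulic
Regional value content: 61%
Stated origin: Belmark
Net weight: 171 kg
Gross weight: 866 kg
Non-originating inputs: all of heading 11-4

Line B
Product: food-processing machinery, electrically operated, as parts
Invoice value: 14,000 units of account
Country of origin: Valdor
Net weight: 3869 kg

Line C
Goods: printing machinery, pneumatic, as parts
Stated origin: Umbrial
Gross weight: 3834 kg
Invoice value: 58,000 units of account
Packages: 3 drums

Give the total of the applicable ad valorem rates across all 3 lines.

Line A: construction → 11-3; hydraulic → 11-3-1; as parts → 11-3-1-1. Scheduled 36%. Belmark agreement on 11-3: RVC ≥ 50% → 11% available; Belmark agreement on 11-2-4-1: 11-3-1-1 not covered; preferential 11%. → 11%.
Line B: food-processing → 11-4; electrically operated → 11-4-2; as parts → 11-4-2-2. Scheduled 13%. No special measure applies. → 13%.
Line C: printing → 11-2; pneumatic → 11-2-3; as parts → 11-2-3-1. Scheduled 3%. No special measure applies. → 3%.
Sum: 11% + 13% + 3% = 27%.

27%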